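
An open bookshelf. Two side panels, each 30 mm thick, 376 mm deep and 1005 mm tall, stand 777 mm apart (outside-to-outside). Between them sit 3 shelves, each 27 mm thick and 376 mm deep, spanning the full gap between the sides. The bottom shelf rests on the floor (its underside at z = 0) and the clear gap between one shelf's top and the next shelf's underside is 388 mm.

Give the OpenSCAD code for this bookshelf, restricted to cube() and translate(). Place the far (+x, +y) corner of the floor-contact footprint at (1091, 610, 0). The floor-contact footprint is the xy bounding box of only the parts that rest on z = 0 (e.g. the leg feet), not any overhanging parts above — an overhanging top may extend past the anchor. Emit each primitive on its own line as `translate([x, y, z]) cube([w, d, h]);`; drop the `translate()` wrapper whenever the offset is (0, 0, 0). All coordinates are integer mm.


translate([314, 234, 0]) cube([30, 376, 1005]);
translate([1061, 234, 0]) cube([30, 376, 1005]);
translate([344, 234, 0]) cube([717, 376, 27]);
translate([344, 234, 415]) cube([717, 376, 27]);
translate([344, 234, 830]) cube([717, 376, 27]);


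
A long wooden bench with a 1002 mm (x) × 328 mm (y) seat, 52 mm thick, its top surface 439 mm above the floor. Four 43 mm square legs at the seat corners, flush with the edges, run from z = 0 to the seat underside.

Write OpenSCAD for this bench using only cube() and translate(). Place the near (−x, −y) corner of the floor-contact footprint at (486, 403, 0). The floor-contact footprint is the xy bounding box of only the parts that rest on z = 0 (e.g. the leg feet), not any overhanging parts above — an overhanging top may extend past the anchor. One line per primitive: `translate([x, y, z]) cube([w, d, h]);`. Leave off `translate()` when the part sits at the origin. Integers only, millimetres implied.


// leg_h = 439 − 52 = 387
translate([486, 403, 387]) cube([1002, 328, 52]);
translate([486, 403, 0]) cube([43, 43, 387]);
translate([486, 688, 0]) cube([43, 43, 387]);
translate([1445, 403, 0]) cube([43, 43, 387]);
translate([1445, 688, 0]) cube([43, 43, 387]);


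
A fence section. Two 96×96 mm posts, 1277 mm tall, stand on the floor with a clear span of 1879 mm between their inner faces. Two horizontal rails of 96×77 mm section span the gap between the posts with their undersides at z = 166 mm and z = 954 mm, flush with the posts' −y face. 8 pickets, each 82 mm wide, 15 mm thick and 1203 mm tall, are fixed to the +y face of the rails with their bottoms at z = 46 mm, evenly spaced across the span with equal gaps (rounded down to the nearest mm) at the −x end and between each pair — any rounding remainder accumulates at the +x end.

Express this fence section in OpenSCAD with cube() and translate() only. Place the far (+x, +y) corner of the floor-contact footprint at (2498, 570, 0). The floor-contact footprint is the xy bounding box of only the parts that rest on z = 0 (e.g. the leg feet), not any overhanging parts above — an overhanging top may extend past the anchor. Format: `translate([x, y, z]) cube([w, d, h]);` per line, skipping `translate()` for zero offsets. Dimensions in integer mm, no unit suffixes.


translate([427, 474, 0]) cube([96, 96, 1277]);
translate([2402, 474, 0]) cube([96, 96, 1277]);
translate([523, 474, 166]) cube([1879, 96, 77]);
translate([523, 474, 954]) cube([1879, 96, 77]);
translate([658, 570, 46]) cube([82, 15, 1203]);
translate([875, 570, 46]) cube([82, 15, 1203]);
translate([1092, 570, 46]) cube([82, 15, 1203]);
translate([1309, 570, 46]) cube([82, 15, 1203]);
translate([1526, 570, 46]) cube([82, 15, 1203]);
translate([1743, 570, 46]) cube([82, 15, 1203]);
translate([1960, 570, 46]) cube([82, 15, 1203]);
translate([2177, 570, 46]) cube([82, 15, 1203]);


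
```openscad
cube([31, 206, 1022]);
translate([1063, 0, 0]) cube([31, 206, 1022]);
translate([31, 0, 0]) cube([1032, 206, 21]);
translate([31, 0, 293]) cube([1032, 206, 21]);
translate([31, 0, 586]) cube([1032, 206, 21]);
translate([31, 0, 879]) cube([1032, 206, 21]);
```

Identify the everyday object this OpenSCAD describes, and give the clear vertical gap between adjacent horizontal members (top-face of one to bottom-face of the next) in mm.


A bookshelf. The clear shelf gap is 272 mm.

Two tall side panels with 4 horizontal boards between them — a bookshelf. The first two shelf undersides are at z = 0 and z = 293; with shelf thickness 21, the clear gap is 293 − 0 − 21 = 272 mm.


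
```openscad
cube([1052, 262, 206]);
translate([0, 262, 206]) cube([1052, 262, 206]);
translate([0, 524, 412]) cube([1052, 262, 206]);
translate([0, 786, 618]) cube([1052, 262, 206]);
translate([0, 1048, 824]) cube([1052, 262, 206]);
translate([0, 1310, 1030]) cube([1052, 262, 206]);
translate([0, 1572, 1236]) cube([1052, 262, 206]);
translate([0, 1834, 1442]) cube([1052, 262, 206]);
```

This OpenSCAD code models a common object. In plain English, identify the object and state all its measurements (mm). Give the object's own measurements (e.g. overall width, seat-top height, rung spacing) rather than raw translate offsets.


A straight staircase of 8 solid steps. Each step is 1052 mm wide (x), 262 mm deep (y, the going) and 206 mm tall (the rise). The first step rests on the floor; each subsequent step sits one going further in +y and one rise higher in +z, directly behind and above the previous step with no overlap.


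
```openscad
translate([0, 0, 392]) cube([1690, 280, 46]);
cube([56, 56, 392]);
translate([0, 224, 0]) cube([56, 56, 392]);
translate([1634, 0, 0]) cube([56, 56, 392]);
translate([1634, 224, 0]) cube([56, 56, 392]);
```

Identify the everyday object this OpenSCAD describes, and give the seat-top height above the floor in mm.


A bench. The seat-top height is 438 mm.

A long slab on four corner posts — a bench. The slab sits at z = 392 with thickness 46, so the top is 392 + 46 = 438 mm.


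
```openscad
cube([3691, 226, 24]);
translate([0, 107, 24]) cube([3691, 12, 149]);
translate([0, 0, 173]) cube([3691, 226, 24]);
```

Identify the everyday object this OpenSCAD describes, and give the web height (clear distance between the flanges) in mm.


An I-beam. The web height is 149 mm.

Two wide flanges with a thin centred web — an I-beam. Overall 197 mm minus two 24 mm flanges gives a web of 197 − 2·24 = 149 mm.


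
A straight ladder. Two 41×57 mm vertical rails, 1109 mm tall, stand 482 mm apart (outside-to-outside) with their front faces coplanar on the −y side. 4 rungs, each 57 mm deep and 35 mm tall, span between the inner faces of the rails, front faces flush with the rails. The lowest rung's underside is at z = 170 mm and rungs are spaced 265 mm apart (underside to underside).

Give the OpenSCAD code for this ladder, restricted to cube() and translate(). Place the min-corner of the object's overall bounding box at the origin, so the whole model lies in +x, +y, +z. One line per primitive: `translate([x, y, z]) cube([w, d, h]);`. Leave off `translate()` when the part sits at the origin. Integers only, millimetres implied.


cube([41, 57, 1109]);
translate([441, 0, 0]) cube([41, 57, 1109]);
translate([41, 0, 170]) cube([400, 57, 35]);
translate([41, 0, 435]) cube([400, 57, 35]);
translate([41, 0, 700]) cube([400, 57, 35]);
translate([41, 0, 965]) cube([400, 57, 35]);


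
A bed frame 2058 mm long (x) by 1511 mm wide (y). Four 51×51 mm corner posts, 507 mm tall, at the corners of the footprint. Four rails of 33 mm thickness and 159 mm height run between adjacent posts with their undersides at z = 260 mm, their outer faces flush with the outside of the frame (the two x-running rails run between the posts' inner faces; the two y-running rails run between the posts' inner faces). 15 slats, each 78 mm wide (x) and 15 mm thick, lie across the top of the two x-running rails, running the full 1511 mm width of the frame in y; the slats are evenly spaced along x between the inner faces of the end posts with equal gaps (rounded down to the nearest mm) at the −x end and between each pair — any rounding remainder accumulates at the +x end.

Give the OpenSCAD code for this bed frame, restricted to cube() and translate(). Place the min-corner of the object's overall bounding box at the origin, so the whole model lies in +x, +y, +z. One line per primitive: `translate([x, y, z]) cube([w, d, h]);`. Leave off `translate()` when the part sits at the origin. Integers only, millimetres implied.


cube([51, 51, 507]);
translate([0, 1460, 0]) cube([51, 51, 507]);
translate([2007, 0, 0]) cube([51, 51, 507]);
translate([2007, 1460, 0]) cube([51, 51, 507]);
translate([51, 0, 260]) cube([1956, 33, 159]);
translate([51, 1478, 260]) cube([1956, 33, 159]);
translate([0, 51, 260]) cube([33, 1409, 159]);
translate([2025, 51, 260]) cube([33, 1409, 159]);
translate([100, 0, 419]) cube([78, 1511, 15]);
translate([227, 0, 419]) cube([78, 1511, 15]);
translate([354, 0, 419]) cube([78, 1511, 15]);
translate([481, 0, 419]) cube([78, 1511, 15]);
translate([608, 0, 419]) cube([78, 1511, 15]);
translate([735, 0, 419]) cube([78, 1511, 15]);
translate([862, 0, 419]) cube([78, 1511, 15]);
translate([989, 0, 419]) cube([78, 1511, 15]);
translate([1116, 0, 419]) cube([78, 1511, 15]);
translate([1243, 0, 419]) cube([78, 1511, 15]);
translate([1370, 0, 419]) cube([78, 1511, 15]);
translate([1497, 0, 419]) cube([78, 1511, 15]);
translate([1624, 0, 419]) cube([78, 1511, 15]);
translate([1751, 0, 419]) cube([78, 1511, 15]);
translate([1878, 0, 419]) cube([78, 1511, 15]);


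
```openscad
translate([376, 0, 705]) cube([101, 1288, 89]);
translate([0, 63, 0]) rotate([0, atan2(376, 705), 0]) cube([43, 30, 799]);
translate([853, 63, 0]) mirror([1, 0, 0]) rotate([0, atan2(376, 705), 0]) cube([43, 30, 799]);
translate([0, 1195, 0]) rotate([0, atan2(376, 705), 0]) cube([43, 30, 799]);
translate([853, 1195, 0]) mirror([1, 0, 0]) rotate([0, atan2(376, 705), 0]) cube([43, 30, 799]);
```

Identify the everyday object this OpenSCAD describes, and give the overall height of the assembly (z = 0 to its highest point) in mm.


A sawhorse. The overall height is 794 mm.

A beam across two mirrored pairs of raked legs — a sawhorse. The beam's underside is at z = 705 (matching the legs' vertical rise in atan2(376, 705)) and the beam is 89 mm tall, so its top is at 705 + 89 = 794 mm. The raked legs top out at the beam's underside, so that is the highest point.


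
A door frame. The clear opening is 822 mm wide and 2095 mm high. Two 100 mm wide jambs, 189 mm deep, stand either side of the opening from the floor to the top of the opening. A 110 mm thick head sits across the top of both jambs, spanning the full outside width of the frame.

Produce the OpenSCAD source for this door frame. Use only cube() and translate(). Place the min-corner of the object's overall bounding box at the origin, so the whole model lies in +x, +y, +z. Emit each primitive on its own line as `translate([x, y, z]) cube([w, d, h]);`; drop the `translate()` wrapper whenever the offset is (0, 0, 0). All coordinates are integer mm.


cube([100, 189, 2095]);
translate([922, 0, 0]) cube([100, 189, 2095]);
translate([0, 0, 2095]) cube([1022, 189, 110]);


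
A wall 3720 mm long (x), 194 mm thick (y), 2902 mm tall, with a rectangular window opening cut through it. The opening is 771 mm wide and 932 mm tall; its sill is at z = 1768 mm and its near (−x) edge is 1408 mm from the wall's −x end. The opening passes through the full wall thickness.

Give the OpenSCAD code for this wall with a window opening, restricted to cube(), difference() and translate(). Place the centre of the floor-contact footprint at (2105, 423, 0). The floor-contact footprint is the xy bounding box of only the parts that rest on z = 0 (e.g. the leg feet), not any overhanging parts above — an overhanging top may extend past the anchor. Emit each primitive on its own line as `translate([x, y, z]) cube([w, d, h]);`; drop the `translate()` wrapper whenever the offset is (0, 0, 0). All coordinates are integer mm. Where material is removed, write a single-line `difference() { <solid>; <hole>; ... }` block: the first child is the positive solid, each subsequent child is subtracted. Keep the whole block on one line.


difference() { translate([245, 326, 0]) cube([3720, 194, 2902]); translate([1653, 326, 1768]) cube([771, 194, 932]); }


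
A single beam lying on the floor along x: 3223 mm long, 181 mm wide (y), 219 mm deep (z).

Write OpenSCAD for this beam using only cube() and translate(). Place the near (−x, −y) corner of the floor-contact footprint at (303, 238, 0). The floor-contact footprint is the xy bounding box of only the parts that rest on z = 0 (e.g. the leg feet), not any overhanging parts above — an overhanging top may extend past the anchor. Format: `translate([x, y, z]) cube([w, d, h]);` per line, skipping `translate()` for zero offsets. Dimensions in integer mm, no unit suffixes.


translate([303, 238, 0]) cube([3223, 181, 219]);


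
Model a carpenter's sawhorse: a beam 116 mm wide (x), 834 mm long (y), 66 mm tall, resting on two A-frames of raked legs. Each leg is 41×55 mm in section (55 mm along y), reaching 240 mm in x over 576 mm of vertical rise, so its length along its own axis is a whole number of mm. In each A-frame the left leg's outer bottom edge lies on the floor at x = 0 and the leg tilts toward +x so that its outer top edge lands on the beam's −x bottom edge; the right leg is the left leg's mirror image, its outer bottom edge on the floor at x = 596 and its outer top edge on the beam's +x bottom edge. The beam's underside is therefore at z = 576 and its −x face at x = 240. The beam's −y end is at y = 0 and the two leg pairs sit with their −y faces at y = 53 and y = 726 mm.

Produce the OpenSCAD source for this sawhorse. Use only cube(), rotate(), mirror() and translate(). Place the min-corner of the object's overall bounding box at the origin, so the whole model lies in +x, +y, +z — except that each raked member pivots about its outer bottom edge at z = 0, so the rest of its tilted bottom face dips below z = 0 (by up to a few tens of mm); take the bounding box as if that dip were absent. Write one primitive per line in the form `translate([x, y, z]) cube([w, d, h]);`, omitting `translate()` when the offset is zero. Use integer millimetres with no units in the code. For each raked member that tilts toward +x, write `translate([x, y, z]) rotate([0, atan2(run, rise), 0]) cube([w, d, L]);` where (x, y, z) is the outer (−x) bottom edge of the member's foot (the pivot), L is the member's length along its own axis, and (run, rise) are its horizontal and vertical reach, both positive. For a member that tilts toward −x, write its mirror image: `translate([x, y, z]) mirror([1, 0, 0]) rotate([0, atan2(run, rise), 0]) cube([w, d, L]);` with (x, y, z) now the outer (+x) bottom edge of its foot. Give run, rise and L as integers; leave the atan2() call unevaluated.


// leg length = √(240² + 576²) = 624
// right-leg outer foot x = 2·240 + 116 = 596
// beam min-corner = (240, 0, 576)
translate([240, 0, 576]) cube([116, 834, 66]);
translate([0, 53, 0]) rotate([0, atan2(240, 576), 0]) cube([41, 55, 624]);
translate([596, 53, 0]) mirror([1, 0, 0]) rotate([0, atan2(240, 576), 0]) cube([41, 55, 624]);
translate([0, 726, 0]) rotate([0, atan2(240, 576), 0]) cube([41, 55, 624]);
translate([596, 726, 0]) mirror([1, 0, 0]) rotate([0, atan2(240, 576), 0]) cube([41, 55, 624]);


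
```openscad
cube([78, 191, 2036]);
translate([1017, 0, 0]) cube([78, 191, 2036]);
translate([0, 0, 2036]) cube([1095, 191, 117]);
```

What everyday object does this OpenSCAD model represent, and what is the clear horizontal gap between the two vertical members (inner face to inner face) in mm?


A door frame. The clear opening width is 939 mm.

Two 2036 mm tall posts with a header on top — a door frame. The left jamb is 78 mm wide at x = 0; the right jamb starts at x = 1017. The clear opening is 1017 − 78 = 939 mm.


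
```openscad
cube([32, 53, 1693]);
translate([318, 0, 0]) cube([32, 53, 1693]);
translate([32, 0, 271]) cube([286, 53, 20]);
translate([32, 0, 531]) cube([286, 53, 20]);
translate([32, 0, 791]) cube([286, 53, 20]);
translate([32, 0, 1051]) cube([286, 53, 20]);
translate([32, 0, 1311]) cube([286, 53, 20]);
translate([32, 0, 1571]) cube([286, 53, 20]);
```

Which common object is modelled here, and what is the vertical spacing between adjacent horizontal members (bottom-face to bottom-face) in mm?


A ladder. The rung spacing is 260 mm.

Two tall 32×53 posts with 6 short bars between them — a ladder. Adjacent rungs sit at z = 271 and z = 531, so the spacing is 531 − 271 = 260 mm.


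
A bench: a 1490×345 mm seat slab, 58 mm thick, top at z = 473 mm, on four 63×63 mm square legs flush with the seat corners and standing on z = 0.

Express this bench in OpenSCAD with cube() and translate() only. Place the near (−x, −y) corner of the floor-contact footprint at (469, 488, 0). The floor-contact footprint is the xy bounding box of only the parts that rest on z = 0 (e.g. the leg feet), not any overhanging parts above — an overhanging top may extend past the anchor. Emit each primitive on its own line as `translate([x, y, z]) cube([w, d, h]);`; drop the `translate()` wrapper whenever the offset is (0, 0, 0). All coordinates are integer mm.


// leg_h = 473 − 58 = 415
translate([469, 488, 415]) cube([1490, 345, 58]);
translate([469, 488, 0]) cube([63, 63, 415]);
translate([469, 770, 0]) cube([63, 63, 415]);
translate([1896, 488, 0]) cube([63, 63, 415]);
translate([1896, 770, 0]) cube([63, 63, 415]);


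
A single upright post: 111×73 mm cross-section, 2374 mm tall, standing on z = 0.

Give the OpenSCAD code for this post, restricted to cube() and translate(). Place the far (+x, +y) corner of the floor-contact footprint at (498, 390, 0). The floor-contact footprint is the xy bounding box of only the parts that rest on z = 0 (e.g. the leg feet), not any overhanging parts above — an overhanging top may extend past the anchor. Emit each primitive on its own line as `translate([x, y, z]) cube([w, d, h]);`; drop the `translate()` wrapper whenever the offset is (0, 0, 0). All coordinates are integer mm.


translate([387, 317, 0]) cube([111, 73, 2374]);


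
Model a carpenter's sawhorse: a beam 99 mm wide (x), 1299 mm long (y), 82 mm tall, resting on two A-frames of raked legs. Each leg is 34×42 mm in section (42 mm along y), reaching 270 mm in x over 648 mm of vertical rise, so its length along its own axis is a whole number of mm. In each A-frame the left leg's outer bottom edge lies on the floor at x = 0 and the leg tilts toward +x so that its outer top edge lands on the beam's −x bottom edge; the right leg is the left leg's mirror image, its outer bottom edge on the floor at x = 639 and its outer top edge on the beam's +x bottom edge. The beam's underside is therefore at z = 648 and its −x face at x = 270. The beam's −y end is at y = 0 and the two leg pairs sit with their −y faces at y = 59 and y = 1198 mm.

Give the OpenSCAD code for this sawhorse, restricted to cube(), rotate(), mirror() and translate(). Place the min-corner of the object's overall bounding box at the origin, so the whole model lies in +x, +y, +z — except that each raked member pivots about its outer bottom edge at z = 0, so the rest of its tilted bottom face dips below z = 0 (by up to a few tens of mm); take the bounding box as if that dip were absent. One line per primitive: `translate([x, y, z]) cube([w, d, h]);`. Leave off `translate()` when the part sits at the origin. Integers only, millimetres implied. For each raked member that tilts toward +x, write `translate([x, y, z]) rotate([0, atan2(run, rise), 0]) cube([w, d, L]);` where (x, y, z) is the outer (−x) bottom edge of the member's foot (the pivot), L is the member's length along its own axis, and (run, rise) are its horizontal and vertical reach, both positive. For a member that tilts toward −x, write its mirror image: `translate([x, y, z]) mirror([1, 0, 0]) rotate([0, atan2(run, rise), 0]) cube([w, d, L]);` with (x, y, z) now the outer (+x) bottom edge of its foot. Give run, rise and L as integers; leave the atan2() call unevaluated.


translate([270, 0, 648]) cube([99, 1299, 82]);
translate([0, 59, 0]) rotate([0, atan2(270, 648), 0]) cube([34, 42, 702]);
translate([639, 59, 0]) mirror([1, 0, 0]) rotate([0, atan2(270, 648), 0]) cube([34, 42, 702]);
translate([0, 1198, 0]) rotate([0, atan2(270, 648), 0]) cube([34, 42, 702]);
translate([639, 1198, 0]) mirror([1, 0, 0]) rotate([0, atan2(270, 648), 0]) cube([34, 42, 702]);


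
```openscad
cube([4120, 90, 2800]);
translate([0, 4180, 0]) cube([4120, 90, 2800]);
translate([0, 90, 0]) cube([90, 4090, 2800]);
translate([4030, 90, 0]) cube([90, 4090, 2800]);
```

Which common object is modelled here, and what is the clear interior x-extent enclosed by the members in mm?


A house (or room) frame. The interior width is 3940 mm.

Four 2800 mm walls enclosing a rectangle with no floor or roof — a room or house frame. Outside width is 4120 mm and wall thickness is 90 mm, so the interior width is 4120 − 2 × 90 = 3940 mm.


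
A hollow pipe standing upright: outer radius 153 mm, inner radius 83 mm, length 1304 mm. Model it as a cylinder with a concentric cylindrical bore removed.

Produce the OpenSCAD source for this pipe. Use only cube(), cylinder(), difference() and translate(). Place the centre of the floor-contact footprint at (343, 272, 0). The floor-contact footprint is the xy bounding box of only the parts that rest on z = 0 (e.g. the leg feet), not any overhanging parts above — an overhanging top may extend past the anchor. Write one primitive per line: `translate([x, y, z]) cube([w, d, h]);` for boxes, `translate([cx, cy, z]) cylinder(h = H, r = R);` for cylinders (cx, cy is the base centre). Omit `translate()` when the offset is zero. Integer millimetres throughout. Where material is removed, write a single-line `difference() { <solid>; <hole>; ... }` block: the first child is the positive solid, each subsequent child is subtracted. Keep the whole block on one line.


difference() { translate([343, 272, 0]) cylinder(h = 1304, r = 153); translate([343, 272, 0]) cylinder(h = 1304, r = 83); }


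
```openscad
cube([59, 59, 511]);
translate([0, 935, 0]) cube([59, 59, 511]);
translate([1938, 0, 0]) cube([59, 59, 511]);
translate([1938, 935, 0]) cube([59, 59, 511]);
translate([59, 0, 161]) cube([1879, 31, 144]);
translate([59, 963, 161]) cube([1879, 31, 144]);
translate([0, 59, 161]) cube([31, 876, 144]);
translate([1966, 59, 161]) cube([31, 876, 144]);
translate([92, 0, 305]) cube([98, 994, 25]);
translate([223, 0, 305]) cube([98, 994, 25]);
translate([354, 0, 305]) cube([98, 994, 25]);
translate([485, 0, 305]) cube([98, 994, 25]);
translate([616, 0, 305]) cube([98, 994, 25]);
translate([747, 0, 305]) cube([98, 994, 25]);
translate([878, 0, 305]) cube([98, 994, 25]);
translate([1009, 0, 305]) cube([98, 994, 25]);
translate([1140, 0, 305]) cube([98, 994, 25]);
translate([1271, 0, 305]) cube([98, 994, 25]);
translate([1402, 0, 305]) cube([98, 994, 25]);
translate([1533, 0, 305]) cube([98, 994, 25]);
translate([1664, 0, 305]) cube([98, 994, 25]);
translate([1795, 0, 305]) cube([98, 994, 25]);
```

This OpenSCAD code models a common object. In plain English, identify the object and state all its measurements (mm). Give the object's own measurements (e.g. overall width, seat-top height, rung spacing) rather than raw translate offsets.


A bed frame 1997 mm long (x) by 994 mm wide (y). Four 59×59 mm corner posts, 511 mm tall, at the corners of the footprint. Four rails of 31 mm thickness and 144 mm height run between adjacent posts with their undersides at z = 161 mm, their outer faces flush with the outside of the frame (the two x-running rails run between the posts' inner faces; the two y-running rails run between the posts' inner faces). 14 slats, each 98 mm wide (x) and 25 mm thick, lie across the top of the two x-running rails, running the full 994 mm width of the frame in y; along x they sit between the end posts with a 33 mm gap after the −x posts and between neighbouring slats, leaving 45 mm before the +x posts.


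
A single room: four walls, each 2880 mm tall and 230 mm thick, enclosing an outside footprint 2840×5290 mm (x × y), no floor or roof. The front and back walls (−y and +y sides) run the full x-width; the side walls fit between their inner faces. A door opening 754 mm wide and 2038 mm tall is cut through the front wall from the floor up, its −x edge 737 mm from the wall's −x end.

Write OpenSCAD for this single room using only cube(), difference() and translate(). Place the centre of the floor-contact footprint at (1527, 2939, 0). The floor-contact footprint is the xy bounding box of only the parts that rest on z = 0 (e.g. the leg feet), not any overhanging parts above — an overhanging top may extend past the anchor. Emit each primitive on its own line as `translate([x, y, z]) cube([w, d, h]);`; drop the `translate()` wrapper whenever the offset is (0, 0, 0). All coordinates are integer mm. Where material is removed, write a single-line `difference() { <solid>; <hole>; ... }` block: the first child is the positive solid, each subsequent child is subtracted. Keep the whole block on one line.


difference() { translate([107, 294, 0]) cube([2840, 230, 2880]); translate([844, 294, 0]) cube([754, 230, 2038]); }
translate([107, 5354, 0]) cube([2840, 230, 2880]);
translate([107, 524, 0]) cube([230, 4830, 2880]);
translate([2717, 524, 0]) cube([230, 4830, 2880]);


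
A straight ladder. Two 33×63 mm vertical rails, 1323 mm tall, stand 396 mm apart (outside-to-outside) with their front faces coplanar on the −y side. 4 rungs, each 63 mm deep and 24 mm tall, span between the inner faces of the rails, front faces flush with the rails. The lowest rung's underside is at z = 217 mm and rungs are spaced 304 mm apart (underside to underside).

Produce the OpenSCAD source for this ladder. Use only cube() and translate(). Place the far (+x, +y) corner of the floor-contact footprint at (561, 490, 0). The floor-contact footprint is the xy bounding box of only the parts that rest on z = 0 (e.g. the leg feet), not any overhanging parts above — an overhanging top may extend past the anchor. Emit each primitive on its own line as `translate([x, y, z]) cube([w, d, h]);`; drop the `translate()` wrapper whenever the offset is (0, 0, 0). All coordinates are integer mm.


translate([165, 427, 0]) cube([33, 63, 1323]);
translate([528, 427, 0]) cube([33, 63, 1323]);
translate([198, 427, 217]) cube([330, 63, 24]);
translate([198, 427, 521]) cube([330, 63, 24]);
translate([198, 427, 825]) cube([330, 63, 24]);
translate([198, 427, 1129]) cube([330, 63, 24]);


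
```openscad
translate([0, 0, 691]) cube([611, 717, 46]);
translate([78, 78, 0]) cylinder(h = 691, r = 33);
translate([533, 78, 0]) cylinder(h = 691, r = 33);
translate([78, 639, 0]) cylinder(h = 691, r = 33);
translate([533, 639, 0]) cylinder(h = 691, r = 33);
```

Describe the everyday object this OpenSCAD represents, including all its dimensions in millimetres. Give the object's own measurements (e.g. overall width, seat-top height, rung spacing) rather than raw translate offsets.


A table: top 611 mm (x) × 717 mm (y), 46 mm thick, upper face at z = 737 mm, on four round legs of 66 mm diameter, each leg's bounding box inset 45 mm from the nearest pair of top edges from z = 0 to the bottom of the top.


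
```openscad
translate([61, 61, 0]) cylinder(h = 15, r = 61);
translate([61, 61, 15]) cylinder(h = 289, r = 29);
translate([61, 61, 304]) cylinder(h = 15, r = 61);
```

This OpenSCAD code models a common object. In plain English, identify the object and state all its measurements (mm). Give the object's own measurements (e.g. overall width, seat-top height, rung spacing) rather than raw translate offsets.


A spool: two coaxial disc flanges of radius 61 mm and thickness 15 mm, joined by a core cylinder of radius 29 mm and height 289 mm. The lower flange rests on z = 0 and the three cylinders share a vertical axis.


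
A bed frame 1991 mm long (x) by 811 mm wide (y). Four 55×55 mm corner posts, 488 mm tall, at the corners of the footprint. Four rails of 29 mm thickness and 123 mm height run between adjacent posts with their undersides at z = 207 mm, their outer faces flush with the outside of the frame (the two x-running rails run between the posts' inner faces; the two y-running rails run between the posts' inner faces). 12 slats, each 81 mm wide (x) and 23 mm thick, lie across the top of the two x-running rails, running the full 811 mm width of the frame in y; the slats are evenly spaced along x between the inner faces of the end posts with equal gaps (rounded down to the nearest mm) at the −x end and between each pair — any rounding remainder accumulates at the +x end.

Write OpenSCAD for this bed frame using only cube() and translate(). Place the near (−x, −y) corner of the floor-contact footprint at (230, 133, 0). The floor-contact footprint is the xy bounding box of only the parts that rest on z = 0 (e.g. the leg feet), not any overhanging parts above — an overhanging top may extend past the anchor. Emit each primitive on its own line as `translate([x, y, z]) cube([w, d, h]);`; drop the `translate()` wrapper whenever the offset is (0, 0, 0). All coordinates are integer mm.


translate([230, 133, 0]) cube([55, 55, 488]);
translate([230, 889, 0]) cube([55, 55, 488]);
translate([2166, 133, 0]) cube([55, 55, 488]);
translate([2166, 889, 0]) cube([55, 55, 488]);
translate([285, 133, 207]) cube([1881, 29, 123]);
translate([285, 915, 207]) cube([1881, 29, 123]);
translate([230, 188, 207]) cube([29, 701, 123]);
translate([2192, 188, 207]) cube([29, 701, 123]);
translate([354, 133, 330]) cube([81, 811, 23]);
translate([504, 133, 330]) cube([81, 811, 23]);
translate([654, 133, 330]) cube([81, 811, 23]);
translate([804, 133, 330]) cube([81, 811, 23]);
translate([954, 133, 330]) cube([81, 811, 23]);
translate([1104, 133, 330]) cube([81, 811, 23]);
translate([1254, 133, 330]) cube([81, 811, 23]);
translate([1404, 133, 330]) cube([81, 811, 23]);
translate([1554, 133, 330]) cube([81, 811, 23]);
translate([1704, 133, 330]) cube([81, 811, 23]);
translate([1854, 133, 330]) cube([81, 811, 23]);
translate([2004, 133, 330]) cube([81, 811, 23]);


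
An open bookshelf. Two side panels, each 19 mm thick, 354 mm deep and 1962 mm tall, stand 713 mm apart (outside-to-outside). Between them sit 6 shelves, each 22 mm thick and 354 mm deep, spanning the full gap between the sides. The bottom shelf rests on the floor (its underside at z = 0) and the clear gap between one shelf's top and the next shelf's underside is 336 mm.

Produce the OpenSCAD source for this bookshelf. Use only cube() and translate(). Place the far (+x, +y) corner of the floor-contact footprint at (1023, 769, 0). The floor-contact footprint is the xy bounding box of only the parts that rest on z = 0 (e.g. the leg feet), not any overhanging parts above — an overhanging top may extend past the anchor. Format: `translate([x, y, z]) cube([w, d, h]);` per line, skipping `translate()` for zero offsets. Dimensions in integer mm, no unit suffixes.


translate([310, 415, 0]) cube([19, 354, 1962]);
translate([1004, 415, 0]) cube([19, 354, 1962]);
translate([329, 415, 0]) cube([675, 354, 22]);
translate([329, 415, 358]) cube([675, 354, 22]);
translate([329, 415, 716]) cube([675, 354, 22]);
translate([329, 415, 1074]) cube([675, 354, 22]);
translate([329, 415, 1432]) cube([675, 354, 22]);
translate([329, 415, 1790]) cube([675, 354, 22]);


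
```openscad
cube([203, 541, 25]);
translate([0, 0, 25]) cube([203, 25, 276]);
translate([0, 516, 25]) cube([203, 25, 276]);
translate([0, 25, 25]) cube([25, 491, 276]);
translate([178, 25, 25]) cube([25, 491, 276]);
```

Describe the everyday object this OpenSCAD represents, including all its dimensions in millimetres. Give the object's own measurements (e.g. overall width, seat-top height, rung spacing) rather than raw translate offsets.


An open-topped rectangular box: outside dimensions 203×541×301 mm, with a uniform wall and base thickness of 25 mm. The base is a full 203×541 slab on the floor; four walls sit on top of the base. The front and back walls (the −y and +y sides) span the full width; the two side walls fit between them.


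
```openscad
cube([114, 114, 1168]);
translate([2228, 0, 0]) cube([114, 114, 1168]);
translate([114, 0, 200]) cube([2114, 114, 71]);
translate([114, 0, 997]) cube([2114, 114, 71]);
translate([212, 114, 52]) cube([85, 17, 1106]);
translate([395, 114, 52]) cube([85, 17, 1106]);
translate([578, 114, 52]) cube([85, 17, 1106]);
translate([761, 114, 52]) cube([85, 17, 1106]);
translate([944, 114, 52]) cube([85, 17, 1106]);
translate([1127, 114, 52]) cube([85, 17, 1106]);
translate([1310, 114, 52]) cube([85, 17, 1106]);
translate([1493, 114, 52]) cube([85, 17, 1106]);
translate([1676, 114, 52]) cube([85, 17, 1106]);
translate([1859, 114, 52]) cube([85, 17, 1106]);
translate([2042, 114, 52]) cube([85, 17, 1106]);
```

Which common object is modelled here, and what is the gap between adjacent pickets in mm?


A fence section. The picket gap is 98 mm.

Two posts, two rails, 11 pickets — a fence section. Span 2114 mm holds 11 pickets of 85 mm with 12 equal gaps: ⌊(2114 − 11·85) / 12⌋ = 98 mm.


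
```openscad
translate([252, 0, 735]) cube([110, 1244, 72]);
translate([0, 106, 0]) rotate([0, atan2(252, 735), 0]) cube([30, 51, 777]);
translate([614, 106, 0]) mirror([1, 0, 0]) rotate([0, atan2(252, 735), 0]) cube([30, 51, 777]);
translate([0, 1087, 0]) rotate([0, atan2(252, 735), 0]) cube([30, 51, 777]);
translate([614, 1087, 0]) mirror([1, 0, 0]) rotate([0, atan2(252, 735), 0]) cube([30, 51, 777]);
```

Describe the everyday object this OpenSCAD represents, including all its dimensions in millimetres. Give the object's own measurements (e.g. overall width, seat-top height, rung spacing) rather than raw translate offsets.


A sawhorse. A 110×1244×72 mm beam (x, y, z) sits on two A-frame leg pairs. Each pair is two raked legs of 30×51 mm section (51 mm along y) splaying symmetrically in x. Each leg rises 735 mm vertically over 252 mm of horizontal reach and is 777 mm long along its own axis. Every leg's outer bottom edge rests on the floor and its outer top edge meets a bottom edge of the beam — the left legs (tilting toward +x) meet the beam's −x bottom edge, the right legs (their mirror images, tilting toward −x) meet its +x bottom edge — so the leg tops tuck under the beam, the beam's underside is 735 mm above the floor, and the feet are 614 mm apart outside-to-outside with the beam centred between them. The two leg pairs are set in 106 mm from either end of the beam.


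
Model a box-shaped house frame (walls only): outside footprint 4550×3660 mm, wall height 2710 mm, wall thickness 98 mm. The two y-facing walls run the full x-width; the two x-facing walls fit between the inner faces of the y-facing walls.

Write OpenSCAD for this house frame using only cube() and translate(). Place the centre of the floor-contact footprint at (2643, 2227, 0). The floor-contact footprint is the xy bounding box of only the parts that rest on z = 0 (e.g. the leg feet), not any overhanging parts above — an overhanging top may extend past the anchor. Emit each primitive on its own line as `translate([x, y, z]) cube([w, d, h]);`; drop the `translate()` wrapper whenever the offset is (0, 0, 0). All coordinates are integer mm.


translate([368, 397, 0]) cube([4550, 98, 2710]);
translate([368, 3959, 0]) cube([4550, 98, 2710]);
translate([368, 495, 0]) cube([98, 3464, 2710]);
translate([4820, 495, 0]) cube([98, 3464, 2710]);


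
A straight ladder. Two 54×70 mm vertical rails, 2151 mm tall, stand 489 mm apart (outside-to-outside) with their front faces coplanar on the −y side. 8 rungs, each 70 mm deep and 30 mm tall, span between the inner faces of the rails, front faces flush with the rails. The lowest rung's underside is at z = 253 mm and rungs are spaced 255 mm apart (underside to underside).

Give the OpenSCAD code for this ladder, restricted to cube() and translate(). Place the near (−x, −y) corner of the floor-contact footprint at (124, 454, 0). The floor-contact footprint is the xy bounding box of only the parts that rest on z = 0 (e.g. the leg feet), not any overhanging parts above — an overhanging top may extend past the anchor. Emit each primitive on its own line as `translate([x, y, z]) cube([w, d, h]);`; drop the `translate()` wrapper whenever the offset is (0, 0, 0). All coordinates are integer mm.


translate([124, 454, 0]) cube([54, 70, 2151]);
translate([559, 454, 0]) cube([54, 70, 2151]);
translate([178, 454, 253]) cube([381, 70, 30]);
translate([178, 454, 508]) cube([381, 70, 30]);
translate([178, 454, 763]) cube([381, 70, 30]);
translate([178, 454, 1018]) cube([381, 70, 30]);
translate([178, 454, 1273]) cube([381, 70, 30]);
translate([178, 454, 1528]) cube([381, 70, 30]);
translate([178, 454, 1783]) cube([381, 70, 30]);
translate([178, 454, 2038]) cube([381, 70, 30]);


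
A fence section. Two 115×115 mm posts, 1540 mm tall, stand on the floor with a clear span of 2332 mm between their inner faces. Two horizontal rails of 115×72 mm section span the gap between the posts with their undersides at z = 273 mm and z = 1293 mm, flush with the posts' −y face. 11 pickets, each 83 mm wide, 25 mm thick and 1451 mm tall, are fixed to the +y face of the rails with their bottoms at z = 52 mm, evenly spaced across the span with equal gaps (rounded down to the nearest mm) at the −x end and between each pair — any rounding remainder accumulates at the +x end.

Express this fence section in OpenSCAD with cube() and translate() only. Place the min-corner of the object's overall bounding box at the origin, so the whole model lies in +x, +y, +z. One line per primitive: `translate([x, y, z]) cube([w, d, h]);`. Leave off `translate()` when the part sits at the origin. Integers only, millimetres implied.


cube([115, 115, 1540]);
translate([2447, 0, 0]) cube([115, 115, 1540]);
translate([115, 0, 273]) cube([2332, 115, 72]);
translate([115, 0, 1293]) cube([2332, 115, 72]);
translate([233, 115, 52]) cube([83, 25, 1451]);
translate([434, 115, 52]) cube([83, 25, 1451]);
translate([635, 115, 52]) cube([83, 25, 1451]);
translate([836, 115, 52]) cube([83, 25, 1451]);
translate([1037, 115, 52]) cube([83, 25, 1451]);
translate([1238, 115, 52]) cube([83, 25, 1451]);
translate([1439, 115, 52]) cube([83, 25, 1451]);
translate([1640, 115, 52]) cube([83, 25, 1451]);
translate([1841, 115, 52]) cube([83, 25, 1451]);
translate([2042, 115, 52]) cube([83, 25, 1451]);
translate([2243, 115, 52]) cube([83, 25, 1451]);


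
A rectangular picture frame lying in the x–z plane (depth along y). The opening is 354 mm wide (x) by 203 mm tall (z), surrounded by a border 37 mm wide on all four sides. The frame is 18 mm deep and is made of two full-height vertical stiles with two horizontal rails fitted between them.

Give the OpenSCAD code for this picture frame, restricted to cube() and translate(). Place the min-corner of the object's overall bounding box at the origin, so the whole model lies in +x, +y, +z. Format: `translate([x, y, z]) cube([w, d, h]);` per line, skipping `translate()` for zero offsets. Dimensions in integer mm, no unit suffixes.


cube([37, 18, 277]);
translate([391, 0, 0]) cube([37, 18, 277]);
translate([37, 0, 0]) cube([354, 18, 37]);
translate([37, 0, 240]) cube([354, 18, 37]);


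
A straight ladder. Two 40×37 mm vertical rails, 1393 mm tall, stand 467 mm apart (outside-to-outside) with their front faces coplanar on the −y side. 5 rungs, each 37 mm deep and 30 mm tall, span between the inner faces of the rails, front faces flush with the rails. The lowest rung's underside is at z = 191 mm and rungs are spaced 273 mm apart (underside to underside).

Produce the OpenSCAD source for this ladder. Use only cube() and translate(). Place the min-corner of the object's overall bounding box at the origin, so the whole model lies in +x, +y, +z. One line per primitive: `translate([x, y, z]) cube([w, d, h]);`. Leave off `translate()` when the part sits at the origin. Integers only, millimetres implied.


cube([40, 37, 1393]);
translate([427, 0, 0]) cube([40, 37, 1393]);
translate([40, 0, 191]) cube([387, 37, 30]);
translate([40, 0, 464]) cube([387, 37, 30]);
translate([40, 0, 737]) cube([387, 37, 30]);
translate([40, 0, 1010]) cube([387, 37, 30]);
translate([40, 0, 1283]) cube([387, 37, 30]);
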